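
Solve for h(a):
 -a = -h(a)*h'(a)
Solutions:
 h(a) = -sqrt(C1 + a^2)
 h(a) = sqrt(C1 + a^2)


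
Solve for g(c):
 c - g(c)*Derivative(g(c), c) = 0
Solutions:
 g(c) = -sqrt(C1 + c^2)
 g(c) = sqrt(C1 + c^2)


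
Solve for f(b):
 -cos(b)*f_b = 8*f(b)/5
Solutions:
 f(b) = C1*(sin(b) - 1)^(4/5)/(sin(b) + 1)^(4/5)


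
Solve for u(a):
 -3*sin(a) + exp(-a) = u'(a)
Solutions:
 u(a) = C1 + 3*cos(a) - exp(-a)


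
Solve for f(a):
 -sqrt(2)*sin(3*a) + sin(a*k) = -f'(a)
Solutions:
 f(a) = C1 - sqrt(2)*cos(3*a)/3 + cos(a*k)/k


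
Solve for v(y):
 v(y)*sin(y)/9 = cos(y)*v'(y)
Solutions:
 v(y) = C1/cos(y)^(1/9)


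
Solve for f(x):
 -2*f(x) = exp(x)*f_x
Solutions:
 f(x) = C1*exp(2*exp(-x))


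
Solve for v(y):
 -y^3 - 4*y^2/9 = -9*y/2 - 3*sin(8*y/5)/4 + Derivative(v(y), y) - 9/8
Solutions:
 v(y) = C1 - y^4/4 - 4*y^3/27 + 9*y^2/4 + 9*y/8 - 15*cos(8*y/5)/32


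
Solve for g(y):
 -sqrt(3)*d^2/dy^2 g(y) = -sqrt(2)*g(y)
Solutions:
 g(y) = C1*exp(-2^(1/4)*3^(3/4)*y/3) + C2*exp(2^(1/4)*3^(3/4)*y/3)


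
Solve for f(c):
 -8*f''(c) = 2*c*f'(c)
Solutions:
 f(c) = C1 + C2*erf(sqrt(2)*c/4)


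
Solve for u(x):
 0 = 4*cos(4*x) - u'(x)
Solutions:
 u(x) = C1 + sin(4*x)


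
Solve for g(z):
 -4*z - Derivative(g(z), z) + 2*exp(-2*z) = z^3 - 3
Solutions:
 g(z) = C1 - z^4/4 - 2*z^2 + 3*z - exp(-2*z)


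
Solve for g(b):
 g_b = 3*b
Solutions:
 g(b) = C1 + 3*b^2/2


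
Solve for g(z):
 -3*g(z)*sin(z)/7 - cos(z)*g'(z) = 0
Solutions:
 g(z) = C1*cos(z)^(3/7)


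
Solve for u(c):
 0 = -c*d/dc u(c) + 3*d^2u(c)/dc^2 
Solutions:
 u(c) = C1 + C2*erfi(sqrt(6)*c/6)


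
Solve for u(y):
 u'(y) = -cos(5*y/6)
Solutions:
 u(y) = C1 - 6*sin(5*y/6)/5


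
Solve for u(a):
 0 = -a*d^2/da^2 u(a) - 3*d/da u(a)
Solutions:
 u(a) = C1 + C2/a^2


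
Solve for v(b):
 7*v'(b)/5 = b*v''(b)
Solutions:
 v(b) = C1 + C2*b^(12/5)


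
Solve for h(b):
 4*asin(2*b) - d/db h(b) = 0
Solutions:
 h(b) = C1 + 4*b*asin(2*b) + 2*sqrt(1 - 4*b^2)


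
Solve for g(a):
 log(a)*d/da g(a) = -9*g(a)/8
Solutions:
 g(a) = C1*exp(-9*li(a)/8)


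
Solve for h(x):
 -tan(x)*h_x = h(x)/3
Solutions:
 h(x) = C1/sin(x)^(1/3)


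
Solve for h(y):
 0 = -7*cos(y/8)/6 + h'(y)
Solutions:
 h(y) = C1 + 28*sin(y/8)/3


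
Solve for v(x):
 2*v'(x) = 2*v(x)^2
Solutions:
 v(x) = -1/(C1 + x)


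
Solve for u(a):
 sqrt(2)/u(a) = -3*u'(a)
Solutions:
 u(a) = -sqrt(C1 - 6*sqrt(2)*a)/3
 u(a) = sqrt(C1 - 6*sqrt(2)*a)/3


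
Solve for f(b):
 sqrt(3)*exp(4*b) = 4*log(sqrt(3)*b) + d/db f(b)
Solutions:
 f(b) = C1 - 4*b*log(b) + 2*b*(2 - log(3)) + sqrt(3)*exp(4*b)/4


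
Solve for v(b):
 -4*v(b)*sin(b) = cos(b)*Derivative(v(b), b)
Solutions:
 v(b) = C1*cos(b)^4


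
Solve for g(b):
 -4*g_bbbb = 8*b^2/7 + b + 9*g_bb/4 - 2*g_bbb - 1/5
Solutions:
 g(b) = C1 + C2*b - 8*b^4/189 - 382*b^3/1701 + 8894*b^2/25515 + (C3*sin(sqrt(2)*b/2) + C4*cos(sqrt(2)*b/2))*exp(b/4)


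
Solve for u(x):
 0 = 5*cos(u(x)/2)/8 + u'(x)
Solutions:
 5*x/8 - log(sin(u(x)/2) - 1) + log(sin(u(x)/2) + 1) = C1


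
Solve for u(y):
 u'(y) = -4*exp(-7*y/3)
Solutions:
 u(y) = C1 + 12*exp(-7*y/3)/7


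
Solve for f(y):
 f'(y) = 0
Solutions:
 f(y) = C1


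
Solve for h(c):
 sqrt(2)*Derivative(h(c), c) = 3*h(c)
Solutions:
 h(c) = C1*exp(3*sqrt(2)*c/2)


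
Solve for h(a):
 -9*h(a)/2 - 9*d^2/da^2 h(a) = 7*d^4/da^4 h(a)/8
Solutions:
 h(a) = C1*sin(sqrt(42)*a*sqrt(6 - sqrt(29))/7) + C2*sin(sqrt(42)*a*sqrt(sqrt(29) + 6)/7) + C3*cos(sqrt(42)*a*sqrt(6 - sqrt(29))/7) + C4*cos(sqrt(42)*a*sqrt(sqrt(29) + 6)/7)


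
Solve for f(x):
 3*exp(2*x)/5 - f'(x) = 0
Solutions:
 f(x) = C1 + 3*exp(2*x)/10


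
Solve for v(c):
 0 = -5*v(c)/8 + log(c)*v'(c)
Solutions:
 v(c) = C1*exp(5*li(c)/8)


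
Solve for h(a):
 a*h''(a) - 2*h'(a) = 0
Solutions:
 h(a) = C1 + C2*a^3


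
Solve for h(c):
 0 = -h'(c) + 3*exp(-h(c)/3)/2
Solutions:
 h(c) = 3*log(C1 + c/2)


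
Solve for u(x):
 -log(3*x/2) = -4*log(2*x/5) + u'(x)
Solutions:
 u(x) = C1 + 3*x*log(x) + x*log(32/1875) - 3*x


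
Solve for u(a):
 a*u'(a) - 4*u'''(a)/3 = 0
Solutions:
 u(a) = C1 + Integral(C2*airyai(6^(1/3)*a/2) + C3*airybi(6^(1/3)*a/2), a)


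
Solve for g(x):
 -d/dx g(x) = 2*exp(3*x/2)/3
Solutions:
 g(x) = C1 - 4*exp(3*x/2)/9


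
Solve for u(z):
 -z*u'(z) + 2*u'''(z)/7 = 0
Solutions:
 u(z) = C1 + Integral(C2*airyai(2^(2/3)*7^(1/3)*z/2) + C3*airybi(2^(2/3)*7^(1/3)*z/2), z)


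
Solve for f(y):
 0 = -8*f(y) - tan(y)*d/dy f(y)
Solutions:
 f(y) = C1/sin(y)^8


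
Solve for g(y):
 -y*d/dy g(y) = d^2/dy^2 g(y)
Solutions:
 g(y) = C1 + C2*erf(sqrt(2)*y/2)


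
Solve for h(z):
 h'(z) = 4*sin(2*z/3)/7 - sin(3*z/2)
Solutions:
 h(z) = C1 - 6*cos(2*z/3)/7 + 2*cos(3*z/2)/3


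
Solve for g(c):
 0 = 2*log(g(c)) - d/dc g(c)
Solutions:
 li(g(c)) = C1 + 2*c


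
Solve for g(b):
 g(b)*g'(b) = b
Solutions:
 g(b) = -sqrt(C1 + b^2)
 g(b) = sqrt(C1 + b^2)


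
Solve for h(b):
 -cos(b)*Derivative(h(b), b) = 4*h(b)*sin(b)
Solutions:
 h(b) = C1*cos(b)^4


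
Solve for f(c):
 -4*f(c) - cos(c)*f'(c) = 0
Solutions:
 f(c) = C1*(sin(c)^2 - 2*sin(c) + 1)/(sin(c)^2 + 2*sin(c) + 1)


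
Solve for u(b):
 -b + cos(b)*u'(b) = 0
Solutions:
 u(b) = C1 + Integral(b/cos(b), b)


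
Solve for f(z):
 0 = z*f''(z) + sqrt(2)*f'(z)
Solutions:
 f(z) = C1 + C2*z^(1 - sqrt(2))


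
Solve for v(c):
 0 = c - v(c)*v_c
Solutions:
 v(c) = -sqrt(C1 + c^2)
 v(c) = sqrt(C1 + c^2)


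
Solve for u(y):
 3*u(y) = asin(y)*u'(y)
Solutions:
 u(y) = C1*exp(3*Integral(1/asin(y), y))


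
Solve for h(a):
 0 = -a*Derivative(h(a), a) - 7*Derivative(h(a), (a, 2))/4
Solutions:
 h(a) = C1 + C2*erf(sqrt(14)*a/7)


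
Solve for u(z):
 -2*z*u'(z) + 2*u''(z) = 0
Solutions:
 u(z) = C1 + C2*erfi(sqrt(2)*z/2)


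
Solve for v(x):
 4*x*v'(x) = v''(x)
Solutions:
 v(x) = C1 + C2*erfi(sqrt(2)*x)


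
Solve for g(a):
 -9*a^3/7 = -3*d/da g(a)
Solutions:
 g(a) = C1 + 3*a^4/28


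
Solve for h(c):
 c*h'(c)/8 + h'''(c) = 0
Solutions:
 h(c) = C1 + Integral(C2*airyai(-c/2) + C3*airybi(-c/2), c)


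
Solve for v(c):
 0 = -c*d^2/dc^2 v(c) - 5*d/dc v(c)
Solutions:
 v(c) = C1 + C2/c^4


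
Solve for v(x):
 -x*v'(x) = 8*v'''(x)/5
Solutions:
 v(x) = C1 + Integral(C2*airyai(-5^(1/3)*x/2) + C3*airybi(-5^(1/3)*x/2), x)


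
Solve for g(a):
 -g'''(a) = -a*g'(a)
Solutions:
 g(a) = C1 + Integral(C2*airyai(a) + C3*airybi(a), a)


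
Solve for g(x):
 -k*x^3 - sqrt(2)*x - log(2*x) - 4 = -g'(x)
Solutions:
 g(x) = C1 + k*x^4/4 + sqrt(2)*x^2/2 + x*log(x) + x*log(2) + 3*x


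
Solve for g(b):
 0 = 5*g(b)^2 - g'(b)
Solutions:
 g(b) = -1/(C1 + 5*b)


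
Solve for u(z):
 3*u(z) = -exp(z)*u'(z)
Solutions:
 u(z) = C1*exp(3*exp(-z))


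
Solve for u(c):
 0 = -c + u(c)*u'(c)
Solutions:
 u(c) = -sqrt(C1 + c^2)
 u(c) = sqrt(C1 + c^2)


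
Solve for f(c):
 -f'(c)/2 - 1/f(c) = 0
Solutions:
 f(c) = -sqrt(C1 - 4*c)
 f(c) = sqrt(C1 - 4*c)


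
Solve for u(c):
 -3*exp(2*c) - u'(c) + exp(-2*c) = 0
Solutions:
 u(c) = C1 - 3*exp(2*c)/2 - exp(-2*c)/2


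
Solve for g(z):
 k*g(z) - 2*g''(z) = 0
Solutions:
 g(z) = C1*exp(-sqrt(2)*sqrt(k)*z/2) + C2*exp(sqrt(2)*sqrt(k)*z/2)


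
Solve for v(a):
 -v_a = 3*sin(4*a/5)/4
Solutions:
 v(a) = C1 + 15*cos(4*a/5)/16


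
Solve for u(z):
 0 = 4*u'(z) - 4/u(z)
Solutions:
 u(z) = -sqrt(C1 + 2*z)
 u(z) = sqrt(C1 + 2*z)


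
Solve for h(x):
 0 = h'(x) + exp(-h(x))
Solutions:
 h(x) = log(C1 - x)


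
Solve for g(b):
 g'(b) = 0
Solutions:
 g(b) = C1


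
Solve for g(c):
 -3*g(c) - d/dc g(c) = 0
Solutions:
 g(c) = C1*exp(-3*c)


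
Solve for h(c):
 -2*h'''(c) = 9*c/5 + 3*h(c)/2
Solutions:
 h(c) = C3*exp(-6^(1/3)*c/2) - 6*c/5 + (C1*sin(2^(1/3)*3^(5/6)*c/4) + C2*cos(2^(1/3)*3^(5/6)*c/4))*exp(6^(1/3)*c/4)


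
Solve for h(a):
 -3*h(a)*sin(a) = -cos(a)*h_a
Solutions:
 h(a) = C1/cos(a)^3


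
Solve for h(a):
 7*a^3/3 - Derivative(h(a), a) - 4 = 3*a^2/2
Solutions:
 h(a) = C1 + 7*a^4/12 - a^3/2 - 4*a


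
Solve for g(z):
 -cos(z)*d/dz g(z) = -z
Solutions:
 g(z) = C1 + Integral(z/cos(z), z)


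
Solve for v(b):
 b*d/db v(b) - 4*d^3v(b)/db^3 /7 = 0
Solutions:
 v(b) = C1 + Integral(C2*airyai(14^(1/3)*b/2) + C3*airybi(14^(1/3)*b/2), b)


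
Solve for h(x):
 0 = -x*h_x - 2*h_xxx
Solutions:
 h(x) = C1 + Integral(C2*airyai(-2^(2/3)*x/2) + C3*airybi(-2^(2/3)*x/2), x)


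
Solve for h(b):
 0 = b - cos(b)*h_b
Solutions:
 h(b) = C1 + Integral(b/cos(b), b)


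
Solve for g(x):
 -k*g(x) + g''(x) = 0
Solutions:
 g(x) = C1*exp(-sqrt(k)*x) + C2*exp(sqrt(k)*x)


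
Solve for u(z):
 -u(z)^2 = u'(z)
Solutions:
 u(z) = 1/(C1 + z)


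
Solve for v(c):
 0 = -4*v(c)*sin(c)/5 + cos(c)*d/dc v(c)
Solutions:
 v(c) = C1/cos(c)^(4/5)


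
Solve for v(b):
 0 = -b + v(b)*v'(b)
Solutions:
 v(b) = -sqrt(C1 + b^2)
 v(b) = sqrt(C1 + b^2)


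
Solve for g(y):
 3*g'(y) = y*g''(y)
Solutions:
 g(y) = C1 + C2*y^4


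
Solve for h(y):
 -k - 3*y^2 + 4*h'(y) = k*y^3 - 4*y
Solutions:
 h(y) = C1 + k*y^4/16 + k*y/4 + y^3/4 - y^2/2


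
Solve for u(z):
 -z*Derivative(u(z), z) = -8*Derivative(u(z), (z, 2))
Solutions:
 u(z) = C1 + C2*erfi(z/4)


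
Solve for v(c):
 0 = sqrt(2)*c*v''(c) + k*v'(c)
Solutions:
 v(c) = C1 + c^(-sqrt(2)*re(k)/2 + 1)*(C2*sin(sqrt(2)*log(c)*Abs(im(k))/2) + C3*cos(sqrt(2)*log(c)*im(k)/2))


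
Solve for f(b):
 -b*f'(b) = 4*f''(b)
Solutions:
 f(b) = C1 + C2*erf(sqrt(2)*b/4)


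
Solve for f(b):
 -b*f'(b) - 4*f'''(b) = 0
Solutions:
 f(b) = C1 + Integral(C2*airyai(-2^(1/3)*b/2) + C3*airybi(-2^(1/3)*b/2), b)


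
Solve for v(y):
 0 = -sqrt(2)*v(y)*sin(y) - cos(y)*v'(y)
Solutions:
 v(y) = C1*cos(y)^(sqrt(2))


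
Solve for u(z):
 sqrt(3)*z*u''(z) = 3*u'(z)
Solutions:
 u(z) = C1 + C2*z^(1 + sqrt(3))


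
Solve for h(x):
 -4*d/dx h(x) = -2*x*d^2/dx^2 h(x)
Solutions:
 h(x) = C1 + C2*x^3


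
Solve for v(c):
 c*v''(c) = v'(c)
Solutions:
 v(c) = C1 + C2*c^2


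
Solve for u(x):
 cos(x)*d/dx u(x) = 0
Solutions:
 u(x) = C1


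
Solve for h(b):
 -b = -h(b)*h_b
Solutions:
 h(b) = -sqrt(C1 + b^2)
 h(b) = sqrt(C1 + b^2)


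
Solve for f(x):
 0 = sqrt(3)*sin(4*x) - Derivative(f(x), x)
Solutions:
 f(x) = C1 - sqrt(3)*cos(4*x)/4


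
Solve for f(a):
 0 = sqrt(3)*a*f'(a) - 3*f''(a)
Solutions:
 f(a) = C1 + C2*erfi(sqrt(2)*3^(3/4)*a/6)


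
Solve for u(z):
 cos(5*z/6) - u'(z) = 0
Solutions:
 u(z) = C1 + 6*sin(5*z/6)/5


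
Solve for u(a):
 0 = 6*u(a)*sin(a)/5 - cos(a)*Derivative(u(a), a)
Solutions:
 u(a) = C1/cos(a)^(6/5)


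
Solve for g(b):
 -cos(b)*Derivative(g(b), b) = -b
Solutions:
 g(b) = C1 + Integral(b/cos(b), b)


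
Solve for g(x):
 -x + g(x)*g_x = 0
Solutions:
 g(x) = -sqrt(C1 + x^2)
 g(x) = sqrt(C1 + x^2)


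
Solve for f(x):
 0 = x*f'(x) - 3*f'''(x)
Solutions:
 f(x) = C1 + Integral(C2*airyai(3^(2/3)*x/3) + C3*airybi(3^(2/3)*x/3), x)


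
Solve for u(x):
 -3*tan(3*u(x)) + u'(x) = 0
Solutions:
 u(x) = -asin(C1*exp(9*x))/3 + pi/3
 u(x) = asin(C1*exp(9*x))/3


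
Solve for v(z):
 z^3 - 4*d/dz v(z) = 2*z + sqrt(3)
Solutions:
 v(z) = C1 + z^4/16 - z^2/4 - sqrt(3)*z/4


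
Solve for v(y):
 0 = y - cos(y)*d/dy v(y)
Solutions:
 v(y) = C1 + Integral(y/cos(y), y)


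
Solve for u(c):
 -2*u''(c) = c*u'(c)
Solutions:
 u(c) = C1 + C2*erf(c/2)


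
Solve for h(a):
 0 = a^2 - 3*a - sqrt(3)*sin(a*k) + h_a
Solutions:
 h(a) = C1 - a^3/3 + 3*a^2/2 - sqrt(3)*cos(a*k)/k


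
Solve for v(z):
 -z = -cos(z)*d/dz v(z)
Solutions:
 v(z) = C1 + Integral(z/cos(z), z)


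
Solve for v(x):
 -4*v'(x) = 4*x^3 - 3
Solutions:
 v(x) = C1 - x^4/4 + 3*x/4


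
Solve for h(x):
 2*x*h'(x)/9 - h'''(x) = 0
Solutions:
 h(x) = C1 + Integral(C2*airyai(6^(1/3)*x/3) + C3*airybi(6^(1/3)*x/3), x)


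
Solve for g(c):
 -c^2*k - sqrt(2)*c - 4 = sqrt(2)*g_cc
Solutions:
 g(c) = C1 + C2*c - sqrt(2)*c^4*k/24 - c^3/6 - sqrt(2)*c^2


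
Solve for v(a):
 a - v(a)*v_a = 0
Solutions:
 v(a) = -sqrt(C1 + a^2)
 v(a) = sqrt(C1 + a^2)


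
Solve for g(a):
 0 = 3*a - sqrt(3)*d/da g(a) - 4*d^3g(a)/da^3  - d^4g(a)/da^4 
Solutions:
 g(a) = C1 + C2*exp(a*(-8 + 16/(27*sqrt(3)/2 + sqrt(-16384 + (27*sqrt(3) + 128)^2)/2 + 64)^(1/3) + (27*sqrt(3)/2 + sqrt(-16384 + (27*sqrt(3) + 128)^2)/2 + 64)^(1/3))/6)*sin(sqrt(3)*a*(-(27*sqrt(3)/2 + sqrt(-16384 + (27*sqrt(3) + 128)^2)/2 + 64)^(1/3) + 16/(27*sqrt(3)/2 + sqrt(-16384 + (27*sqrt(3) + 128)^2)/2 + 64)^(1/3))/6) + C3*exp(a*(-8 + 16/(27*sqrt(3)/2 + sqrt(-16384 + (27*sqrt(3) + 128)^2)/2 + 64)^(1/3) + (27*sqrt(3)/2 + sqrt(-16384 + (27*sqrt(3) + 128)^2)/2 + 64)^(1/3))/6)*cos(sqrt(3)*a*(-(27*sqrt(3)/2 + sqrt(-16384 + (27*sqrt(3) + 128)^2)/2 + 64)^(1/3) + 16/(27*sqrt(3)/2 + sqrt(-16384 + (27*sqrt(3) + 128)^2)/2 + 64)^(1/3))/6) + C4*exp(-a*(16/(27*sqrt(3)/2 + sqrt(-16384 + (27*sqrt(3) + 128)^2)/2 + 64)^(1/3) + 4 + (27*sqrt(3)/2 + sqrt(-16384 + (27*sqrt(3) + 128)^2)/2 + 64)^(1/3))/3) + sqrt(3)*a^2/2


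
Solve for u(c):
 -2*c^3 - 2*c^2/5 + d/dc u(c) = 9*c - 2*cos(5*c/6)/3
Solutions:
 u(c) = C1 + c^4/2 + 2*c^3/15 + 9*c^2/2 - 4*sin(5*c/6)/5


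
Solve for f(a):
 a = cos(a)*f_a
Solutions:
 f(a) = C1 + Integral(a/cos(a), a)


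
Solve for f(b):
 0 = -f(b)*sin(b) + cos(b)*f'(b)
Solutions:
 f(b) = C1/cos(b)


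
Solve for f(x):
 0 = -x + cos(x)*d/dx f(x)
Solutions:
 f(x) = C1 + Integral(x/cos(x), x)


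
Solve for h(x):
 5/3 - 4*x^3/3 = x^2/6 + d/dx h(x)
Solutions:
 h(x) = C1 - x^4/3 - x^3/18 + 5*x/3


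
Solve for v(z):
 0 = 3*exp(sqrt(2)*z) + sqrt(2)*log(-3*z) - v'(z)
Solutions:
 v(z) = C1 + sqrt(2)*z*log(-z) + sqrt(2)*z*(-1 + log(3)) + 3*sqrt(2)*exp(sqrt(2)*z)/2


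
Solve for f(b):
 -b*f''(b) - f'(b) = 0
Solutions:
 f(b) = C1 + C2*log(b)


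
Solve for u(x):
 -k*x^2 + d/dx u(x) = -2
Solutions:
 u(x) = C1 + k*x^3/3 - 2*x


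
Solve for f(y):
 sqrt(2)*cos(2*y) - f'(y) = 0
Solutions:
 f(y) = C1 + sqrt(2)*sin(2*y)/2


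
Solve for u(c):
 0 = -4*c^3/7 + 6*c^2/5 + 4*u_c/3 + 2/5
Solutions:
 u(c) = C1 + 3*c^4/28 - 3*c^3/10 - 3*c/10


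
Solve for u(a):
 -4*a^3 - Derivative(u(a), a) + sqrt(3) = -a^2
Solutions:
 u(a) = C1 - a^4 + a^3/3 + sqrt(3)*a


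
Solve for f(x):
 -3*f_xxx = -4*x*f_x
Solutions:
 f(x) = C1 + Integral(C2*airyai(6^(2/3)*x/3) + C3*airybi(6^(2/3)*x/3), x)


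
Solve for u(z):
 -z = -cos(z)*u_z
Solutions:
 u(z) = C1 + Integral(z/cos(z), z)


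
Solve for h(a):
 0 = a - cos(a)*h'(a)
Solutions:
 h(a) = C1 + Integral(a/cos(a), a)


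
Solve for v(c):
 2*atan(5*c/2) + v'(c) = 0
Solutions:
 v(c) = C1 - 2*c*atan(5*c/2) + 2*log(25*c^2 + 4)/5


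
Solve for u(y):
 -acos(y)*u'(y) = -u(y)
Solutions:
 u(y) = C1*exp(Integral(1/acos(y), y))


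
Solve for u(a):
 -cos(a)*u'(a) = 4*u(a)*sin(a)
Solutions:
 u(a) = C1*cos(a)^4


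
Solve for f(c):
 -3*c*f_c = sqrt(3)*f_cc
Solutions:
 f(c) = C1 + C2*erf(sqrt(2)*3^(1/4)*c/2)


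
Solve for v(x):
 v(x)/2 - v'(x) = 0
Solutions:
 v(x) = C1*exp(x/2)


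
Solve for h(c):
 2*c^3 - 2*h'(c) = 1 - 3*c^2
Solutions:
 h(c) = C1 + c^4/4 + c^3/2 - c/2


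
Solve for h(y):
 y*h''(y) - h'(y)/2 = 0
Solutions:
 h(y) = C1 + C2*y^(3/2)


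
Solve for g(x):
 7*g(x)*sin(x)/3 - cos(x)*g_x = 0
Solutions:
 g(x) = C1/cos(x)^(7/3)


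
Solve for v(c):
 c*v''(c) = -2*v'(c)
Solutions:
 v(c) = C1 + C2/c


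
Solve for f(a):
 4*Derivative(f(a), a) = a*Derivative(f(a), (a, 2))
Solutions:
 f(a) = C1 + C2*a^5


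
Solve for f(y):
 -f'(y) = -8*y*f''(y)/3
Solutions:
 f(y) = C1 + C2*y^(11/8)


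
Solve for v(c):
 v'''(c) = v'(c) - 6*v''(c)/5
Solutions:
 v(c) = C1 + C2*exp(c*(-3 + sqrt(34))/5) + C3*exp(-c*(3 + sqrt(34))/5)


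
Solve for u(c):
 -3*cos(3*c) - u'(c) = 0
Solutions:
 u(c) = C1 - sin(3*c)


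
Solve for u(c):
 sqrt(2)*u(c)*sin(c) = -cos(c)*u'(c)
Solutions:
 u(c) = C1*cos(c)^(sqrt(2))


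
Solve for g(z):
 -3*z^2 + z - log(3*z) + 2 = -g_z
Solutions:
 g(z) = C1 + z^3 - z^2/2 + z*log(z) - 3*z + z*log(3)


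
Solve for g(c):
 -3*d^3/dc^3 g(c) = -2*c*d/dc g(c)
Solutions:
 g(c) = C1 + Integral(C2*airyai(2^(1/3)*3^(2/3)*c/3) + C3*airybi(2^(1/3)*3^(2/3)*c/3), c)


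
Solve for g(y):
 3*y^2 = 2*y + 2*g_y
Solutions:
 g(y) = C1 + y^3/2 - y^2/2


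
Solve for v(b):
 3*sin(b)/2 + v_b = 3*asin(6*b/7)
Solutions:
 v(b) = C1 + 3*b*asin(6*b/7) + sqrt(49 - 36*b^2)/2 + 3*cos(b)/2


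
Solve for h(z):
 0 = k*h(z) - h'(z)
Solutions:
 h(z) = C1*exp(k*z)


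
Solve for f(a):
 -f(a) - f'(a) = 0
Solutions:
 f(a) = C1*exp(-a)


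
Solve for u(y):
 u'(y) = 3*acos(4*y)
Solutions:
 u(y) = C1 + 3*y*acos(4*y) - 3*sqrt(1 - 16*y^2)/4


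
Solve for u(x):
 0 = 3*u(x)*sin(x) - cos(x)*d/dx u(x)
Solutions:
 u(x) = C1/cos(x)^3


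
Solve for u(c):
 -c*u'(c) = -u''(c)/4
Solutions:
 u(c) = C1 + C2*erfi(sqrt(2)*c)


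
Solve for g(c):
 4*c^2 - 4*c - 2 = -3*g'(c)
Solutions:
 g(c) = C1 - 4*c^3/9 + 2*c^2/3 + 2*c/3


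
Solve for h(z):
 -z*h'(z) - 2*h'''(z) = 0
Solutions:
 h(z) = C1 + Integral(C2*airyai(-2^(2/3)*z/2) + C3*airybi(-2^(2/3)*z/2), z)


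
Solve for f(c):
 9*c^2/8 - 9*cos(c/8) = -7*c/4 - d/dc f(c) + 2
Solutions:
 f(c) = C1 - 3*c^3/8 - 7*c^2/8 + 2*c + 72*sin(c/8)


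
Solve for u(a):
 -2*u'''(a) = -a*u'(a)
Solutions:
 u(a) = C1 + Integral(C2*airyai(2^(2/3)*a/2) + C3*airybi(2^(2/3)*a/2), a)


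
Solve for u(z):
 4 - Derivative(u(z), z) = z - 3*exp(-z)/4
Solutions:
 u(z) = C1 - z^2/2 + 4*z - 3*exp(-z)/4


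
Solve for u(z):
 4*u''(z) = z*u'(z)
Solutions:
 u(z) = C1 + C2*erfi(sqrt(2)*z/4)


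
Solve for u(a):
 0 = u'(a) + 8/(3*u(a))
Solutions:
 u(a) = -sqrt(C1 - 48*a)/3
 u(a) = sqrt(C1 - 48*a)/3


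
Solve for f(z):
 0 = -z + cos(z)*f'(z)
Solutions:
 f(z) = C1 + Integral(z/cos(z), z)


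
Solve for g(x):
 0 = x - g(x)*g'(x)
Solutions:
 g(x) = -sqrt(C1 + x^2)
 g(x) = sqrt(C1 + x^2)


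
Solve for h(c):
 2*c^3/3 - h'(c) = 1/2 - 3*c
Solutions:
 h(c) = C1 + c^4/6 + 3*c^2/2 - c/2


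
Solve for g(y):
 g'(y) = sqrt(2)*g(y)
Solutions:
 g(y) = C1*exp(sqrt(2)*y)


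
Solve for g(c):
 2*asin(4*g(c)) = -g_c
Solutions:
 Integral(1/asin(4*_y), (_y, g(c))) = C1 - 2*c


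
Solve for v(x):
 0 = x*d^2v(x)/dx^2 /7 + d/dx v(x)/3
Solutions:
 v(x) = C1 + C2/x^(4/3)


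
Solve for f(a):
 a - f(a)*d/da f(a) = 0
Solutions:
 f(a) = -sqrt(C1 + a^2)
 f(a) = sqrt(C1 + a^2)


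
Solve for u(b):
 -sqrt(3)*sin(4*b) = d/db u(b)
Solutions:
 u(b) = C1 + sqrt(3)*cos(4*b)/4


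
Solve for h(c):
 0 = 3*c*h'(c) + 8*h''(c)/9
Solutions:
 h(c) = C1 + C2*erf(3*sqrt(3)*c/4)


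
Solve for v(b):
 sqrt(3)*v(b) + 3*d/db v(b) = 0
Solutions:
 v(b) = C1*exp(-sqrt(3)*b/3)


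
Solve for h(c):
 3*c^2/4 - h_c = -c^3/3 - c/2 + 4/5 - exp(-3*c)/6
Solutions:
 h(c) = C1 + c^4/12 + c^3/4 + c^2/4 - 4*c/5 - exp(-3*c)/18


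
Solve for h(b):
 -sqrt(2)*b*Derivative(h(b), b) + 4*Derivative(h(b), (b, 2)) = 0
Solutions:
 h(b) = C1 + C2*erfi(2^(3/4)*b/4)


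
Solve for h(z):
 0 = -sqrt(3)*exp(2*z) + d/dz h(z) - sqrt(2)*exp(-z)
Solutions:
 h(z) = C1 + sqrt(3)*exp(2*z)/2 - sqrt(2)*exp(-z)


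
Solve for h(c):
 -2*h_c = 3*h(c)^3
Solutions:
 h(c) = -sqrt(-1/(C1 - 3*c))
 h(c) = sqrt(-1/(C1 - 3*c))


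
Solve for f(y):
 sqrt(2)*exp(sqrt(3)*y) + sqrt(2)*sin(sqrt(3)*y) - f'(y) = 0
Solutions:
 f(y) = C1 + sqrt(6)*exp(sqrt(3)*y)/3 - sqrt(6)*cos(sqrt(3)*y)/3


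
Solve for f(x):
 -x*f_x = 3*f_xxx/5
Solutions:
 f(x) = C1 + Integral(C2*airyai(-3^(2/3)*5^(1/3)*x/3) + C3*airybi(-3^(2/3)*5^(1/3)*x/3), x)


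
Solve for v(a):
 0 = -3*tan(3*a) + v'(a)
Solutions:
 v(a) = C1 - log(cos(3*a))


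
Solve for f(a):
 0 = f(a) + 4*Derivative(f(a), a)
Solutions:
 f(a) = C1*exp(-a/4)


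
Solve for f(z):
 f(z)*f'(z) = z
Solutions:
 f(z) = -sqrt(C1 + z^2)
 f(z) = sqrt(C1 + z^2)


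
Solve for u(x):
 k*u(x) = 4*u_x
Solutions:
 u(x) = C1*exp(k*x/4)


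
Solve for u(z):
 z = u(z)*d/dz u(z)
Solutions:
 u(z) = -sqrt(C1 + z^2)
 u(z) = sqrt(C1 + z^2)


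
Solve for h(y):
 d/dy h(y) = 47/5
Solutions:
 h(y) = C1 + 47*y/5


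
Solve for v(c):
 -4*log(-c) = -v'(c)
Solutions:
 v(c) = C1 + 4*c*log(-c) - 4*c


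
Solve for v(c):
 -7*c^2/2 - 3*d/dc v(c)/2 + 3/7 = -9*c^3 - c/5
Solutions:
 v(c) = C1 + 3*c^4/2 - 7*c^3/9 + c^2/15 + 2*c/7


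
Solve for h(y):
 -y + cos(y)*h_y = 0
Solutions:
 h(y) = C1 + Integral(y/cos(y), y)


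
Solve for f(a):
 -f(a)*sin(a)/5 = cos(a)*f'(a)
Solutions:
 f(a) = C1*cos(a)^(1/5)


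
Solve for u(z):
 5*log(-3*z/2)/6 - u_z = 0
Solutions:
 u(z) = C1 + 5*z*log(-z)/6 + 5*z*(-1 - log(2) + log(3))/6


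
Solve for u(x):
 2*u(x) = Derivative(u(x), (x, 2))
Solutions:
 u(x) = C1*exp(-sqrt(2)*x) + C2*exp(sqrt(2)*x)


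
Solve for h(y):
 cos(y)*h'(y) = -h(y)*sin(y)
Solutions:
 h(y) = C1*cos(y)


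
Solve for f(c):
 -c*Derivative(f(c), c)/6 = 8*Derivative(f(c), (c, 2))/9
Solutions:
 f(c) = C1 + C2*erf(sqrt(6)*c/8)


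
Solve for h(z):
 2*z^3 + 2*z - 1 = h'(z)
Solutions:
 h(z) = C1 + z^4/2 + z^2 - z


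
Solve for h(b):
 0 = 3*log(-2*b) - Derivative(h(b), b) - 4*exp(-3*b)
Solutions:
 h(b) = C1 + 3*b*log(-b) + 3*b*(-1 + log(2)) + 4*exp(-3*b)/3


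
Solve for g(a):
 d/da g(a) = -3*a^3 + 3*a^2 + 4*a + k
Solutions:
 g(a) = C1 - 3*a^4/4 + a^3 + 2*a^2 + a*k


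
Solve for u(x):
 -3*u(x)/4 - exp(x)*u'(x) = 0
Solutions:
 u(x) = C1*exp(3*exp(-x)/4)


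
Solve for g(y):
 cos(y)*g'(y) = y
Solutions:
 g(y) = C1 + Integral(y/cos(y), y)


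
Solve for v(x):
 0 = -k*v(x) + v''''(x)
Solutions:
 v(x) = C1*exp(-k^(1/4)*x) + C2*exp(k^(1/4)*x) + C3*exp(-I*k^(1/4)*x) + C4*exp(I*k^(1/4)*x)


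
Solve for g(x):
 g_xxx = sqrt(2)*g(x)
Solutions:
 g(x) = C3*exp(2^(1/6)*x) + (C1*sin(2^(1/6)*sqrt(3)*x/2) + C2*cos(2^(1/6)*sqrt(3)*x/2))*exp(-2^(1/6)*x/2)


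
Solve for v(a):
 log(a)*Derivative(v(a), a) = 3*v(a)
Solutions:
 v(a) = C1*exp(3*li(a))


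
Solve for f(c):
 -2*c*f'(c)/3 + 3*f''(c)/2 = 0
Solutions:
 f(c) = C1 + C2*erfi(sqrt(2)*c/3)


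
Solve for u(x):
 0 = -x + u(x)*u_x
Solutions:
 u(x) = -sqrt(C1 + x^2)
 u(x) = sqrt(C1 + x^2)


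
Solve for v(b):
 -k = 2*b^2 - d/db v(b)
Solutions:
 v(b) = C1 + 2*b^3/3 + b*k


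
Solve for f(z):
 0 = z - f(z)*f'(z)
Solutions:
 f(z) = -sqrt(C1 + z^2)
 f(z) = sqrt(C1 + z^2)


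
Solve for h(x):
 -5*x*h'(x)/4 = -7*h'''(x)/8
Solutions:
 h(x) = C1 + Integral(C2*airyai(10^(1/3)*7^(2/3)*x/7) + C3*airybi(10^(1/3)*7^(2/3)*x/7), x)


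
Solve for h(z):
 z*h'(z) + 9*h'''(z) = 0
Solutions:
 h(z) = C1 + Integral(C2*airyai(-3^(1/3)*z/3) + C3*airybi(-3^(1/3)*z/3), z)


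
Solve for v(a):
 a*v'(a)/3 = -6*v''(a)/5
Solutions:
 v(a) = C1 + C2*erf(sqrt(5)*a/6)


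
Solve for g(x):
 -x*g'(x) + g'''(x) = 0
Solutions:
 g(x) = C1 + Integral(C2*airyai(x) + C3*airybi(x), x)


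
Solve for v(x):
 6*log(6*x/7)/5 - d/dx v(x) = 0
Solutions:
 v(x) = C1 + 6*x*log(x)/5 - 6*x*log(7)/5 - 6*x/5 + 6*x*log(6)/5


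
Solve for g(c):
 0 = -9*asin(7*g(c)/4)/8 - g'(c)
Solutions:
 Integral(1/asin(7*_y/4), (_y, g(c))) = C1 - 9*c/8


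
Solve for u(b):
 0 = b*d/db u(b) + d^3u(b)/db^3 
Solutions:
 u(b) = C1 + Integral(C2*airyai(-b) + C3*airybi(-b), b)


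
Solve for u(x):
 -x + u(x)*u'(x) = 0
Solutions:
 u(x) = -sqrt(C1 + x^2)
 u(x) = sqrt(C1 + x^2)


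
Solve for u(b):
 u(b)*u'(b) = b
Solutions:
 u(b) = -sqrt(C1 + b^2)
 u(b) = sqrt(C1 + b^2)


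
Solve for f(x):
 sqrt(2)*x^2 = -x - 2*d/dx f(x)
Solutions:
 f(x) = C1 - sqrt(2)*x^3/6 - x^2/4


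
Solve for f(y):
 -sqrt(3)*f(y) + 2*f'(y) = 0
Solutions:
 f(y) = C1*exp(sqrt(3)*y/2)


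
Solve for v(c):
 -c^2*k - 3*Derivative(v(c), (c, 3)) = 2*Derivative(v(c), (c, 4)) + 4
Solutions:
 v(c) = C1 + C2*c + C3*c^2 + C4*exp(-3*c/2) - c^5*k/180 + c^4*k/54 + 2*c^3*(-2*k - 9)/81


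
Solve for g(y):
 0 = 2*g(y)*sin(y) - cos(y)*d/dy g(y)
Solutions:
 g(y) = C1/cos(y)^2


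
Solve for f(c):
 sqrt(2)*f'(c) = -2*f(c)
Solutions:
 f(c) = C1*exp(-sqrt(2)*c)


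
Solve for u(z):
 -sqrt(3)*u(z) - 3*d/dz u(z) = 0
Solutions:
 u(z) = C1*exp(-sqrt(3)*z/3)


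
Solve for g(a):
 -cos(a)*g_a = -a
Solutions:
 g(a) = C1 + Integral(a/cos(a), a)


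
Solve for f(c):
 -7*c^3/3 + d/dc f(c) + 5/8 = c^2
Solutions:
 f(c) = C1 + 7*c^4/12 + c^3/3 - 5*c/8


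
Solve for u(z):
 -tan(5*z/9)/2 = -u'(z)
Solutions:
 u(z) = C1 - 9*log(cos(5*z/9))/10


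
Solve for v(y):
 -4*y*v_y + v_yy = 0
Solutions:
 v(y) = C1 + C2*erfi(sqrt(2)*y)


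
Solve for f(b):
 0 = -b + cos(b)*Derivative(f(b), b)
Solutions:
 f(b) = C1 + Integral(b/cos(b), b)


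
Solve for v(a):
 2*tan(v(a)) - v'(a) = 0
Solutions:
 v(a) = pi - asin(C1*exp(2*a))
 v(a) = asin(C1*exp(2*a))


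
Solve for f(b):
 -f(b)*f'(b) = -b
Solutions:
 f(b) = -sqrt(C1 + b^2)
 f(b) = sqrt(C1 + b^2)


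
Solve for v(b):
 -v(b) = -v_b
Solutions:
 v(b) = C1*exp(b)


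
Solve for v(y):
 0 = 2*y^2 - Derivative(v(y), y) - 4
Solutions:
 v(y) = C1 + 2*y^3/3 - 4*y


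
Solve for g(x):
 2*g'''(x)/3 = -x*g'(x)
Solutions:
 g(x) = C1 + Integral(C2*airyai(-2^(2/3)*3^(1/3)*x/2) + C3*airybi(-2^(2/3)*3^(1/3)*x/2), x)


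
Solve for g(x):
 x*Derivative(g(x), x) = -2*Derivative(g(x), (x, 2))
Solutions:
 g(x) = C1 + C2*erf(x/2)


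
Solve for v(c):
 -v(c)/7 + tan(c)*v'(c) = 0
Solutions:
 v(c) = C1*sin(c)^(1/7)


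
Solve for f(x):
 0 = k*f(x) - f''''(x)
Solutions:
 f(x) = C1*exp(-k^(1/4)*x) + C2*exp(k^(1/4)*x) + C3*exp(-I*k^(1/4)*x) + C4*exp(I*k^(1/4)*x)


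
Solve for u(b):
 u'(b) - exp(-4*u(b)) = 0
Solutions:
 u(b) = log(-I*(C1 + 4*b)^(1/4))
 u(b) = log(I*(C1 + 4*b)^(1/4))
 u(b) = log(-(C1 + 4*b)^(1/4))
 u(b) = log(C1 + 4*b)/4


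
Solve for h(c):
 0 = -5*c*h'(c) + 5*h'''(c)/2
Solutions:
 h(c) = C1 + Integral(C2*airyai(2^(1/3)*c) + C3*airybi(2^(1/3)*c), c)


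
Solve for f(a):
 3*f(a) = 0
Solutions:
 f(a) = 0


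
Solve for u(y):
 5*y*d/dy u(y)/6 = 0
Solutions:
 u(y) = C1


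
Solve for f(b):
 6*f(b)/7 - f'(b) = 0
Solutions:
 f(b) = C1*exp(6*b/7)


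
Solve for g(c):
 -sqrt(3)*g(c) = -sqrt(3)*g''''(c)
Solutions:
 g(c) = C1*exp(-c) + C2*exp(c) + C3*sin(c) + C4*cos(c)


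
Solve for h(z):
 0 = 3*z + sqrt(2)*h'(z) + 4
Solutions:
 h(z) = C1 - 3*sqrt(2)*z^2/4 - 2*sqrt(2)*z


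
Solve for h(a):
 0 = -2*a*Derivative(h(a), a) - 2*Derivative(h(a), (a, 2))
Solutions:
 h(a) = C1 + C2*erf(sqrt(2)*a/2)


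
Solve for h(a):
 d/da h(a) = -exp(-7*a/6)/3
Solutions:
 h(a) = C1 + 2*exp(-7*a/6)/7


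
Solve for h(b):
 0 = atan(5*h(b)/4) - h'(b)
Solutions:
 Integral(1/atan(5*_y/4), (_y, h(b))) = C1 + b


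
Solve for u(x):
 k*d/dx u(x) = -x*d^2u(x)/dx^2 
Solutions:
 u(x) = C1 + x^(1 - re(k))*(C2*sin(log(x)*Abs(im(k))) + C3*cos(log(x)*im(k)))


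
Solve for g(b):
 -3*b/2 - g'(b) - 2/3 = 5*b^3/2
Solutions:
 g(b) = C1 - 5*b^4/8 - 3*b^2/4 - 2*b/3


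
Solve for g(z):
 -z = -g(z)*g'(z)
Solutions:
 g(z) = -sqrt(C1 + z^2)
 g(z) = sqrt(C1 + z^2)


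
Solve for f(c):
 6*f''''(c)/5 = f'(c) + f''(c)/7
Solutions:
 f(c) = C1 + C2*exp(-70^(1/3)*c*(70^(1/3)/(sqrt(194411) + 441)^(1/3) + (sqrt(194411) + 441)^(1/3))/84)*sin(sqrt(3)*70^(1/3)*c*(-(sqrt(194411) + 441)^(1/3) + 70^(1/3)/(sqrt(194411) + 441)^(1/3))/84) + C3*exp(-70^(1/3)*c*(70^(1/3)/(sqrt(194411) + 441)^(1/3) + (sqrt(194411) + 441)^(1/3))/84)*cos(sqrt(3)*70^(1/3)*c*(-(sqrt(194411) + 441)^(1/3) + 70^(1/3)/(sqrt(194411) + 441)^(1/3))/84) + C4*exp(70^(1/3)*c*(70^(1/3)/(sqrt(194411) + 441)^(1/3) + (sqrt(194411) + 441)^(1/3))/42)


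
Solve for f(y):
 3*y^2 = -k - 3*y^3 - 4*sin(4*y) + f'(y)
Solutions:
 f(y) = C1 + k*y + 3*y^4/4 + y^3 - cos(4*y)


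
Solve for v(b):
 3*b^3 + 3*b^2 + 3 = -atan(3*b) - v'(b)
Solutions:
 v(b) = C1 - 3*b^4/4 - b^3 - b*atan(3*b) - 3*b + log(9*b^2 + 1)/6


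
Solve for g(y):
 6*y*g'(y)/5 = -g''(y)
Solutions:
 g(y) = C1 + C2*erf(sqrt(15)*y/5)


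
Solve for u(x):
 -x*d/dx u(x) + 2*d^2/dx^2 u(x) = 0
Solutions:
 u(x) = C1 + C2*erfi(x/2)


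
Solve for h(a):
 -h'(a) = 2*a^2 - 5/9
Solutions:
 h(a) = C1 - 2*a^3/3 + 5*a/9


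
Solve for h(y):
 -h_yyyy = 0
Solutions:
 h(y) = C1 + C2*y + C3*y^2 + C4*y^3


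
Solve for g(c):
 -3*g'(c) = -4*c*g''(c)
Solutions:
 g(c) = C1 + C2*c^(7/4)


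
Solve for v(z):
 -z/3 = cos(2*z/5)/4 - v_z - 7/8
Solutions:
 v(z) = C1 + z^2/6 - 7*z/8 + 5*sin(2*z/5)/8


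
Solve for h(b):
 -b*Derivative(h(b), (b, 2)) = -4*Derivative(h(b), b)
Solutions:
 h(b) = C1 + C2*b^5


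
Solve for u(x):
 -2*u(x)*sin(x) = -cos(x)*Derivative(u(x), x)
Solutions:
 u(x) = C1/cos(x)^2


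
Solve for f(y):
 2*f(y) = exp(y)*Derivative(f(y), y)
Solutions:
 f(y) = C1*exp(-2*exp(-y))


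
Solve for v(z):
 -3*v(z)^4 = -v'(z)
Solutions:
 v(z) = (-1/(C1 + 9*z))^(1/3)
 v(z) = (-1/(C1 + 3*z))^(1/3)*(-3^(2/3) - 3*3^(1/6)*I)/6
 v(z) = (-1/(C1 + 3*z))^(1/3)*(-3^(2/3) + 3*3^(1/6)*I)/6


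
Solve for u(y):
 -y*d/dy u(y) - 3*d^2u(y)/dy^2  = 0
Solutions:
 u(y) = C1 + C2*erf(sqrt(6)*y/6)


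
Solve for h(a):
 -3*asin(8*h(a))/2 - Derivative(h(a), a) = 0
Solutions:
 Integral(1/asin(8*_y), (_y, h(a))) = C1 - 3*a/2


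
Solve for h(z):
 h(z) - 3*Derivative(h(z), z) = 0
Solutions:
 h(z) = C1*exp(z/3)


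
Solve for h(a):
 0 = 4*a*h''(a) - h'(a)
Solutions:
 h(a) = C1 + C2*a^(5/4)


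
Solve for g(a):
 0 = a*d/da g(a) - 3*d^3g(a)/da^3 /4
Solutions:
 g(a) = C1 + Integral(C2*airyai(6^(2/3)*a/3) + C3*airybi(6^(2/3)*a/3), a)


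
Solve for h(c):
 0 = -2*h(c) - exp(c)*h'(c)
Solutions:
 h(c) = C1*exp(2*exp(-c))


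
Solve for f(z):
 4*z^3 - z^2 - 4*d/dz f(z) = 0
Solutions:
 f(z) = C1 + z^4/4 - z^3/12


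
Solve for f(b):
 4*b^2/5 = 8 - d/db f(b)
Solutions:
 f(b) = C1 - 4*b^3/15 + 8*b


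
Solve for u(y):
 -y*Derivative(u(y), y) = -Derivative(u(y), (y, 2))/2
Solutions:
 u(y) = C1 + C2*erfi(y)


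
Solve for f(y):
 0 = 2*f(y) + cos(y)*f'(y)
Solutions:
 f(y) = C1*(sin(y) - 1)/(sin(y) + 1)


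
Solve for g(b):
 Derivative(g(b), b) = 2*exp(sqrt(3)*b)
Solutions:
 g(b) = C1 + 2*sqrt(3)*exp(sqrt(3)*b)/3


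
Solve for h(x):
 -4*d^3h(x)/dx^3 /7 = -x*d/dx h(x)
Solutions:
 h(x) = C1 + Integral(C2*airyai(14^(1/3)*x/2) + C3*airybi(14^(1/3)*x/2), x)


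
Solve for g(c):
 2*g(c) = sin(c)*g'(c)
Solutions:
 g(c) = C1*(cos(c) - 1)/(cos(c) + 1)


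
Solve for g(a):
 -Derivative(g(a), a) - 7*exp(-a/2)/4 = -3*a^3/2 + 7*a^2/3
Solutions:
 g(a) = C1 + 3*a^4/8 - 7*a^3/9 + 7*exp(-a/2)/2


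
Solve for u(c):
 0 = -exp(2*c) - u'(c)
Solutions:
 u(c) = C1 - exp(2*c)/2


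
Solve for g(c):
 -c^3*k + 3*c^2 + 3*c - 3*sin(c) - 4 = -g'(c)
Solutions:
 g(c) = C1 + c^4*k/4 - c^3 - 3*c^2/2 + 4*c - 3*cos(c)


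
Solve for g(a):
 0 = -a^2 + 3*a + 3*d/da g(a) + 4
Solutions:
 g(a) = C1 + a^3/9 - a^2/2 - 4*a/3


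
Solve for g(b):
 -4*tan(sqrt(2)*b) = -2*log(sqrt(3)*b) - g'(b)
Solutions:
 g(b) = C1 - 2*b*log(b) - b*log(3) + 2*b - 2*sqrt(2)*log(cos(sqrt(2)*b))


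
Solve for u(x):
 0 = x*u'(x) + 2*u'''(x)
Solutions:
 u(x) = C1 + Integral(C2*airyai(-2^(2/3)*x/2) + C3*airybi(-2^(2/3)*x/2), x)


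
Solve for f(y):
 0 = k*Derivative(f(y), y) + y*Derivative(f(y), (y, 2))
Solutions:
 f(y) = C1 + y^(1 - re(k))*(C2*sin(log(y)*Abs(im(k))) + C3*cos(log(y)*im(k)))


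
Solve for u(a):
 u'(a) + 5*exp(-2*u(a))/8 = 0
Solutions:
 u(a) = log(C1 - 5*a)/2 - log(2)
 u(a) = log(-sqrt(C1 - 5*a)) - log(2)


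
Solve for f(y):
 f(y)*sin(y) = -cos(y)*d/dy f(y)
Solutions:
 f(y) = C1*cos(y)


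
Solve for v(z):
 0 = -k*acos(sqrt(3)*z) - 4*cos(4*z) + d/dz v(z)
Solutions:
 v(z) = C1 + k*(z*acos(sqrt(3)*z) - sqrt(3)*sqrt(1 - 3*z^2)/3) + sin(4*z)


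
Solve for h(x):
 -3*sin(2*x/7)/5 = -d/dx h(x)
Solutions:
 h(x) = C1 - 21*cos(2*x/7)/10


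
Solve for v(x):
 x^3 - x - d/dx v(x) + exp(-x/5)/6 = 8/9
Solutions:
 v(x) = C1 + x^4/4 - x^2/2 - 8*x/9 - 5*exp(-x/5)/6


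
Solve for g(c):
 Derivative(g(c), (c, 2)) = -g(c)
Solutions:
 g(c) = C1*sin(c) + C2*cos(c)


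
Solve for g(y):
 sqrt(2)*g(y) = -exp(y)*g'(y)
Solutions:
 g(y) = C1*exp(sqrt(2)*exp(-y))


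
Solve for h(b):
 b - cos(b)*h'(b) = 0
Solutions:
 h(b) = C1 + Integral(b/cos(b), b)


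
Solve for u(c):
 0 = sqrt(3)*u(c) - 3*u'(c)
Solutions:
 u(c) = C1*exp(sqrt(3)*c/3)


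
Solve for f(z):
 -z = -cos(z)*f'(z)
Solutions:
 f(z) = C1 + Integral(z/cos(z), z)


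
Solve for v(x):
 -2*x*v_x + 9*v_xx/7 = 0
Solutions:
 v(x) = C1 + C2*erfi(sqrt(7)*x/3)


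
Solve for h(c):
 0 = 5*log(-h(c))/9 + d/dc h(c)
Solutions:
 -li(-h(c)) = C1 - 5*c/9


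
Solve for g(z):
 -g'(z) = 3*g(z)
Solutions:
 g(z) = C1*exp(-3*z)


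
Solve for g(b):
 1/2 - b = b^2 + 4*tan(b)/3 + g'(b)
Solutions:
 g(b) = C1 - b^3/3 - b^2/2 + b/2 + 4*log(cos(b))/3


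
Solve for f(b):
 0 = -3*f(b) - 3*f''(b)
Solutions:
 f(b) = C1*sin(b) + C2*cos(b)


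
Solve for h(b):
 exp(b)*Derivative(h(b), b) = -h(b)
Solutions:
 h(b) = C1*exp(exp(-b))


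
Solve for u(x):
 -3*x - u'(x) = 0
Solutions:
 u(x) = C1 - 3*x^2/2


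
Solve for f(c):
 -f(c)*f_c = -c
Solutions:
 f(c) = -sqrt(C1 + c^2)
 f(c) = sqrt(C1 + c^2)


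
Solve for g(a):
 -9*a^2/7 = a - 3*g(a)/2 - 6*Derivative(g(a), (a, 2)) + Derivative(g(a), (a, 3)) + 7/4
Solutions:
 g(a) = C1*exp(a*(-2^(1/3)*(sqrt(201) + 35)^(1/3)/4 - 2*2^(2/3)/(sqrt(201) + 35)^(1/3) + 2))*sin(2^(1/3)*sqrt(3)*a*(-(sqrt(201) + 35)^(1/3)/4 + 2*2^(1/3)/(sqrt(201) + 35)^(1/3))) + C2*exp(a*(-2^(1/3)*(sqrt(201) + 35)^(1/3)/4 - 2*2^(2/3)/(sqrt(201) + 35)^(1/3) + 2))*cos(2^(1/3)*sqrt(3)*a*(-(sqrt(201) + 35)^(1/3)/4 + 2*2^(1/3)/(sqrt(201) + 35)^(1/3))) + C3*exp(a*(4*2^(2/3)/(sqrt(201) + 35)^(1/3) + 2 + 2^(1/3)*(sqrt(201) + 35)^(1/3)/2)) + 6*a^2/7 + 2*a/3 - 239/42


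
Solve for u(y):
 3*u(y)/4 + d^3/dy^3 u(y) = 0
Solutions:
 u(y) = C3*exp(-6^(1/3)*y/2) + (C1*sin(2^(1/3)*3^(5/6)*y/4) + C2*cos(2^(1/3)*3^(5/6)*y/4))*exp(6^(1/3)*y/4)


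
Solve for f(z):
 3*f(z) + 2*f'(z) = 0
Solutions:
 f(z) = C1*exp(-3*z/2)


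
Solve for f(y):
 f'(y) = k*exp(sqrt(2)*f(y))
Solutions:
 f(y) = sqrt(2)*(2*log(-1/(C1 + k*y)) - log(2))/4


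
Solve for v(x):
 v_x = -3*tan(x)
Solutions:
 v(x) = C1 + 3*log(cos(x))


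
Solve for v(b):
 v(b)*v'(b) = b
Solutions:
 v(b) = -sqrt(C1 + b^2)
 v(b) = sqrt(C1 + b^2)


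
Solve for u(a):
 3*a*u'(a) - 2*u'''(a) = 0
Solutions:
 u(a) = C1 + Integral(C2*airyai(2^(2/3)*3^(1/3)*a/2) + C3*airybi(2^(2/3)*3^(1/3)*a/2), a)


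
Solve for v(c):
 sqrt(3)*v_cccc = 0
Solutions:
 v(c) = C1 + C2*c + C3*c^2 + C4*c^3


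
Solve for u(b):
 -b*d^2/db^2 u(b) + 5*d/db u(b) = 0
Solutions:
 u(b) = C1 + C2*b^6


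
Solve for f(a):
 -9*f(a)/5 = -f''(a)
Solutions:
 f(a) = C1*exp(-3*sqrt(5)*a/5) + C2*exp(3*sqrt(5)*a/5)


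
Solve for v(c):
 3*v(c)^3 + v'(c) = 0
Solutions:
 v(c) = -sqrt(2)*sqrt(-1/(C1 - 3*c))/2
 v(c) = sqrt(2)*sqrt(-1/(C1 - 3*c))/2


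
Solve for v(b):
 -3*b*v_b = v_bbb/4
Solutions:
 v(b) = C1 + Integral(C2*airyai(-12^(1/3)*b) + C3*airybi(-12^(1/3)*b), b)


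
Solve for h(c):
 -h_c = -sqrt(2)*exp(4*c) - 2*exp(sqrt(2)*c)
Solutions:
 h(c) = C1 + sqrt(2)*exp(4*c)/4 + sqrt(2)*exp(sqrt(2)*c)


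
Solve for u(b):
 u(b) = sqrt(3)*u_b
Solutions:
 u(b) = C1*exp(sqrt(3)*b/3)


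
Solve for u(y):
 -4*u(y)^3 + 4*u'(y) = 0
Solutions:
 u(y) = -sqrt(2)*sqrt(-1/(C1 + y))/2
 u(y) = sqrt(2)*sqrt(-1/(C1 + y))/2


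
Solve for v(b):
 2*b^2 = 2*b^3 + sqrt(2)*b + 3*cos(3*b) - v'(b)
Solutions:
 v(b) = C1 + b^4/2 - 2*b^3/3 + sqrt(2)*b^2/2 + sin(3*b)


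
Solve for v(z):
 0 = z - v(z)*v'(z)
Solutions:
 v(z) = -sqrt(C1 + z^2)
 v(z) = sqrt(C1 + z^2)


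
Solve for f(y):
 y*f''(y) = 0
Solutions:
 f(y) = C1 + C2*y


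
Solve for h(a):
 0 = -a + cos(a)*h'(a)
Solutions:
 h(a) = C1 + Integral(a/cos(a), a)


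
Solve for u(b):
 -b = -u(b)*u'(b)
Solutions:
 u(b) = -sqrt(C1 + b^2)
 u(b) = sqrt(C1 + b^2)


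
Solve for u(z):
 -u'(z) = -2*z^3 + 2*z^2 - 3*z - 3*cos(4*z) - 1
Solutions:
 u(z) = C1 + z^4/2 - 2*z^3/3 + 3*z^2/2 + z + 3*sin(4*z)/4


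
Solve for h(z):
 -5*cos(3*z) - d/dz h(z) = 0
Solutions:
 h(z) = C1 - 5*sin(3*z)/3


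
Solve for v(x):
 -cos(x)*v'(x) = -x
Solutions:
 v(x) = C1 + Integral(x/cos(x), x)


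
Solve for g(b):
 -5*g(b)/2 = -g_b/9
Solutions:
 g(b) = C1*exp(45*b/2)


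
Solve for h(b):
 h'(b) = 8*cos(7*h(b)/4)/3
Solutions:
 -8*b/3 - 2*log(sin(7*h(b)/4) - 1)/7 + 2*log(sin(7*h(b)/4) + 1)/7 = C1


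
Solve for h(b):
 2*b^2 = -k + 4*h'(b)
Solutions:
 h(b) = C1 + b^3/6 + b*k/4


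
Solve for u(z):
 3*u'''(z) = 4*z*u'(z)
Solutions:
 u(z) = C1 + Integral(C2*airyai(6^(2/3)*z/3) + C3*airybi(6^(2/3)*z/3), z)


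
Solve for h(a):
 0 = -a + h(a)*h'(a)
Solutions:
 h(a) = -sqrt(C1 + a^2)
 h(a) = sqrt(C1 + a^2)


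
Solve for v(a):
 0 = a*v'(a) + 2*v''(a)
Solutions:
 v(a) = C1 + C2*erf(a/2)


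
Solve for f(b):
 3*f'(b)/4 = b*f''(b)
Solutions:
 f(b) = C1 + C2*b^(7/4)


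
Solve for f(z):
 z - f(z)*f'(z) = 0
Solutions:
 f(z) = -sqrt(C1 + z^2)
 f(z) = sqrt(C1 + z^2)


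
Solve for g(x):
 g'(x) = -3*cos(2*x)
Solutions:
 g(x) = C1 - 3*sin(2*x)/2


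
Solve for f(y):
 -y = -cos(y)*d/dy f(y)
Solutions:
 f(y) = C1 + Integral(y/cos(y), y)


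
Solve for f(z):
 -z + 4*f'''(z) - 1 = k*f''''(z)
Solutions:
 f(z) = C1 + C2*z + C3*z^2 + C4*exp(4*z/k) + z^4/96 + z^3*(k + 4)/96


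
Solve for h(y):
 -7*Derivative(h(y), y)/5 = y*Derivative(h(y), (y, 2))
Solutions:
 h(y) = C1 + C2/y^(2/5)


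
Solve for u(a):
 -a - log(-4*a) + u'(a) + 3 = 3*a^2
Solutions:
 u(a) = C1 + a^3 + a^2/2 + a*log(-a) + 2*a*(-2 + log(2))


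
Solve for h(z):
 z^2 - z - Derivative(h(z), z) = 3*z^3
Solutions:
 h(z) = C1 - 3*z^4/4 + z^3/3 - z^2/2


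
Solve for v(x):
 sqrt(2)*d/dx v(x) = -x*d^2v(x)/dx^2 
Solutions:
 v(x) = C1 + C2*x^(1 - sqrt(2))


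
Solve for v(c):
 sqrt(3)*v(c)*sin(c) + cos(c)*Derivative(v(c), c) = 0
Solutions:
 v(c) = C1*cos(c)^(sqrt(3))


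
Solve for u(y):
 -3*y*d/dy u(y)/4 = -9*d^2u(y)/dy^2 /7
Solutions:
 u(y) = C1 + C2*erfi(sqrt(42)*y/12)


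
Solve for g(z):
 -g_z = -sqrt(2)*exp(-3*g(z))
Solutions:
 g(z) = log(C1 + 3*sqrt(2)*z)/3
 g(z) = log((-3^(1/3) - 3^(5/6)*I)*(C1 + sqrt(2)*z)^(1/3)/2)
 g(z) = log((-3^(1/3) + 3^(5/6)*I)*(C1 + sqrt(2)*z)^(1/3)/2)


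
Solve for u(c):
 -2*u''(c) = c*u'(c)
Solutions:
 u(c) = C1 + C2*erf(c/2)


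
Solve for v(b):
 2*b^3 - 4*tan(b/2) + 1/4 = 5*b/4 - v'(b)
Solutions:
 v(b) = C1 - b^4/2 + 5*b^2/8 - b/4 - 8*log(cos(b/2))


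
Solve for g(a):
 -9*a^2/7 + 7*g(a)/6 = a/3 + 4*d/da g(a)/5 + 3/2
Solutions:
 g(a) = C1*exp(35*a/24) + 54*a^2/49 + 3082*a/1715 + 151143/60025
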